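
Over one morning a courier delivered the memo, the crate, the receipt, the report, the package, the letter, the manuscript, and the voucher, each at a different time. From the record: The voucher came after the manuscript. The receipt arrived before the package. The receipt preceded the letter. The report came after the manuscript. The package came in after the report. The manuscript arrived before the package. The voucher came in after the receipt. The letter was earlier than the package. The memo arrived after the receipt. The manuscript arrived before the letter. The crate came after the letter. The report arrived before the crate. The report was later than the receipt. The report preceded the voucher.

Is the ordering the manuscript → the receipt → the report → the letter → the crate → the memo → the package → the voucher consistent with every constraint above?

Check each stated constraint against the proposed order — e.g. the manuscript is ahead of the package; the manuscript is ahead of the voucher. Every pair is in the required order; nothing is violated.

yes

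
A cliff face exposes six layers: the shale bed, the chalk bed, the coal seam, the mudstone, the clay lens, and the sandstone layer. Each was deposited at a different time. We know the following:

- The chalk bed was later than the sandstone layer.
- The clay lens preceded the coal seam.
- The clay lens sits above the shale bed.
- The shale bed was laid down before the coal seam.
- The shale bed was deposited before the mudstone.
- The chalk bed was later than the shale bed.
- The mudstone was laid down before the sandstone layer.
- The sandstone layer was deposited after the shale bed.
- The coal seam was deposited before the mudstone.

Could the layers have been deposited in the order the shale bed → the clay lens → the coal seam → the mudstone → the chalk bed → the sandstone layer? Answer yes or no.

The constraints require the sandstone layer before the chalk bed, but in the proposed sequence the chalk bed appears ahead of the sandstone layer. That one violation is enough.

no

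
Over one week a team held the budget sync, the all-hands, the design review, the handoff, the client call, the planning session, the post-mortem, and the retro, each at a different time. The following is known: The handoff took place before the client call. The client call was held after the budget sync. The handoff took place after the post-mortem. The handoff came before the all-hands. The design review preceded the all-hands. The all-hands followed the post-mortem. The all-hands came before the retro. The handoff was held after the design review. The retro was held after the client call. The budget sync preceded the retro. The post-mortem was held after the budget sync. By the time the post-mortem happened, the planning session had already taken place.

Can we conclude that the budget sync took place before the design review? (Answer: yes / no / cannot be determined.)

cannot be determined

No chain of stated constraints runs from the budget sync to the design review, and none runs from the design review to the budget sync either.
So the relative order of the budget sync and the design review is not fixed by the given facts.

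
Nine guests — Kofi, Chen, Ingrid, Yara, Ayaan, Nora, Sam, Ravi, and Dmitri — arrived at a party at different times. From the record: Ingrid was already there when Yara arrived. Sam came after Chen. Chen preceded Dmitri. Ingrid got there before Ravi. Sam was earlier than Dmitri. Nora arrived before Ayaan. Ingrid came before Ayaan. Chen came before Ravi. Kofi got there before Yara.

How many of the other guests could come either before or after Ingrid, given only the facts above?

Forced after Ingrid: Ayaan, Ravi, and Yara.
That leaves Chen, Dmitri, Kofi, Nora, and Sam with no forced order relative to Ingrid — 5.

5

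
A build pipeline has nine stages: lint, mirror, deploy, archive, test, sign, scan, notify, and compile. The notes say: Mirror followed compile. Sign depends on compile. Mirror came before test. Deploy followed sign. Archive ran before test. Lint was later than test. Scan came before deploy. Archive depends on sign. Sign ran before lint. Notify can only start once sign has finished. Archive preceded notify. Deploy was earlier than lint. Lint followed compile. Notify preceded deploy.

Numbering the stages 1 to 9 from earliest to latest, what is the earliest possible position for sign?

Compile must come before sign — 1 forced predecessor.
Nothing else is forced ahead of sign, so its earliest slot is position 1 + 1 = 2.

2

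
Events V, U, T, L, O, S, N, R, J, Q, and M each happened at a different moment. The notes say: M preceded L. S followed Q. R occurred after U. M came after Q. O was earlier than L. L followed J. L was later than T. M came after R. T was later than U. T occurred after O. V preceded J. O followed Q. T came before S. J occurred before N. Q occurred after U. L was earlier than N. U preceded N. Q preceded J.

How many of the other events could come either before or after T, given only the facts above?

Forced before T: O, Q, and U; forced after T: L, N, and S.
That leaves J, M, R, and V with no forced order relative to T — 4.

4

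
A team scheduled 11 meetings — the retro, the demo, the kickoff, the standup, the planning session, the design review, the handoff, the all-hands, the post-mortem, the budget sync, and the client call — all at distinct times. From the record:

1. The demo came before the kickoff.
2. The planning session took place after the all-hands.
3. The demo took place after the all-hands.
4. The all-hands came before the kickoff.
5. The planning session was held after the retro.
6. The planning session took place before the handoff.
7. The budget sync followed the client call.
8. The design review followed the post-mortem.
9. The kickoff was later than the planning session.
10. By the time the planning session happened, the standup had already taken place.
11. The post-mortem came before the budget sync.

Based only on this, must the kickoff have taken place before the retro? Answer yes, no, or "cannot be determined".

Tracing the constraints gives the retro → the planning session → the kickoff, so the retro must come before the kickoff.
That means the kickoff cannot be before the retro.

no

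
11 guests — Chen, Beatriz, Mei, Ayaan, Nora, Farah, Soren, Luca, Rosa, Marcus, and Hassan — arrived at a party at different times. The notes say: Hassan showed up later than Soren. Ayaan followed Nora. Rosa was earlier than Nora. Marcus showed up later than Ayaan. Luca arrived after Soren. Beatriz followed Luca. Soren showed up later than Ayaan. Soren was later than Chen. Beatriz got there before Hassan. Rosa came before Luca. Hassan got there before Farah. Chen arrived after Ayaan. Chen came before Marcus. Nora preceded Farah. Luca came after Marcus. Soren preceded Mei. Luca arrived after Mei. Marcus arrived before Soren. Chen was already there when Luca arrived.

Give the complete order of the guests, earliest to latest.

Rosa, Nora, Ayaan, Chen, Marcus, Soren, Mei, Luca, Beatriz, Hassan, Farah

The constraints fix every adjacent pair, so only one ordering works:
Rosa → Nora → Ayaan → Chen → Marcus → Soren → Mei → Luca → Beatriz → Hassan → Farah.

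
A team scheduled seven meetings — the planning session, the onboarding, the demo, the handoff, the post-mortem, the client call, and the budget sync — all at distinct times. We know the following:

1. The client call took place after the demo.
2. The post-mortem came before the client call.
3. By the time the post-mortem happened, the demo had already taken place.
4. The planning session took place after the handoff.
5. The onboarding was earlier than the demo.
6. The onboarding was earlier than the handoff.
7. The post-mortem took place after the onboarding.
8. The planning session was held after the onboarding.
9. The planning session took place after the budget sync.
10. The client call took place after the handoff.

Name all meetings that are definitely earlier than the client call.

the demo, the handoff, the onboarding, the post-mortem

Directly stated before the client call: the demo, the handoff, and the post-mortem.
The onboarding reaches the client call via the onboarding → the handoff → the client call.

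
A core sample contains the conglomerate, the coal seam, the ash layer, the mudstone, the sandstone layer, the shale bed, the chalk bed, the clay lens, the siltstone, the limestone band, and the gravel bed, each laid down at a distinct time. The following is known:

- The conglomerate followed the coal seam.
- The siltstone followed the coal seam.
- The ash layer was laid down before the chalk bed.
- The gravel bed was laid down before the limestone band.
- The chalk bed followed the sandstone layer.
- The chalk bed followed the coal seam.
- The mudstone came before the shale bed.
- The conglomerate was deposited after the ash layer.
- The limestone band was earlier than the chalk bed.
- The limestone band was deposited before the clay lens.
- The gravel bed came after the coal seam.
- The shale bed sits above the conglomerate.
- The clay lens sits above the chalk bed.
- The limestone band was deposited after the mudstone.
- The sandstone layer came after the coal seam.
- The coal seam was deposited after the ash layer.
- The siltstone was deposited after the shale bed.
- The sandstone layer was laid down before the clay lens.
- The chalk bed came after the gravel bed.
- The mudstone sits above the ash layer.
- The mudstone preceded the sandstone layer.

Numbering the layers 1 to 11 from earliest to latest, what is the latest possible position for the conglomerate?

9

The conglomerate must come before the shale bed and the siltstone — 2 layers forced after it.
Everything else can be placed before the conglomerate in some valid order, so the conglomerate can sit as late as position 11 − 2 = 9.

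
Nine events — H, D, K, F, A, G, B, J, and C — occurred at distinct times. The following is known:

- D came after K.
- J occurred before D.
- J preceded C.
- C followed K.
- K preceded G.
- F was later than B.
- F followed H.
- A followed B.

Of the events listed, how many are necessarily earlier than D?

2

Directly stated before D: J and K.
No chain forces F (or any of the others) ahead of D.
That's J and K — 2 in all.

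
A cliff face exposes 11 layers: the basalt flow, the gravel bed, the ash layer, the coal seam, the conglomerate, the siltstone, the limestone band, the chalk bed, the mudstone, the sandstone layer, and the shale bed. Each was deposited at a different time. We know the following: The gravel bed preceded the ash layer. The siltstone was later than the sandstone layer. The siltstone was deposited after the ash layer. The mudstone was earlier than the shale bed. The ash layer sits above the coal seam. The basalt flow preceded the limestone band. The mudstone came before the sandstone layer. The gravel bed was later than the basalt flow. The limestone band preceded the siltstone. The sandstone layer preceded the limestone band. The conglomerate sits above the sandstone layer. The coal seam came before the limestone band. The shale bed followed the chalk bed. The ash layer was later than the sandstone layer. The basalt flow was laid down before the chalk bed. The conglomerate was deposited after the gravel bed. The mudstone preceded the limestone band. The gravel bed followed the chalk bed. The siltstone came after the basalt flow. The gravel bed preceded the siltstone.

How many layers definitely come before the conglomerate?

5

Directly stated before the conglomerate: the gravel bed and the sandstone layer.
The basalt flow reaches the conglomerate via the basalt flow → the gravel bed → the conglomerate.
The chalk bed reaches the conglomerate via the chalk bed → the gravel bed → the conglomerate.
The mudstone reaches the conglomerate via the mudstone → the sandstone layer → the conglomerate.
That's the basalt flow, the chalk bed, the gravel bed, the mudstone, and the sandstone layer — 5 in all.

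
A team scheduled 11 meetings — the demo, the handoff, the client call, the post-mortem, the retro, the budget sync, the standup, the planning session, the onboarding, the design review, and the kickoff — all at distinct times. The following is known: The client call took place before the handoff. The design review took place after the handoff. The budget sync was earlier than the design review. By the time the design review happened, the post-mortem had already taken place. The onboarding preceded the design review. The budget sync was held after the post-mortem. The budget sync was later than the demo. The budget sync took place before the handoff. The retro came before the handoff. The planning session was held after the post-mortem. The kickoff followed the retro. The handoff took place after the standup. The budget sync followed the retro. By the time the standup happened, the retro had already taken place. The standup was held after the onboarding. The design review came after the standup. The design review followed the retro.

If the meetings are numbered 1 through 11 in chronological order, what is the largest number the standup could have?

The standup must come before the design review and the handoff — 2 meetings forced after it.
Everything else can be placed before the standup in some valid order, so the standup can sit as late as position 11 − 2 = 9.

9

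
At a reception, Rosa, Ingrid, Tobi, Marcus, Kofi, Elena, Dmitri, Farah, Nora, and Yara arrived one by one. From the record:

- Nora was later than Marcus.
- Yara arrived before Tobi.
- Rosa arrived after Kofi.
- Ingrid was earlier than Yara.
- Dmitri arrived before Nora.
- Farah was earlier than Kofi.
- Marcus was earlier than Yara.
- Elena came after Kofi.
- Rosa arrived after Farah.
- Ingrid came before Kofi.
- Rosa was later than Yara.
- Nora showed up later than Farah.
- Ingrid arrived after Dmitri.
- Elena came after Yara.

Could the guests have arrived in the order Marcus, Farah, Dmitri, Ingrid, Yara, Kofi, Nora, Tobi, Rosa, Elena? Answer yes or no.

yes

Check each stated constraint against the proposed order — e.g. Marcus is ahead of Nora; Farah is ahead of Rosa. Every pair is in the required order; nothing is violated.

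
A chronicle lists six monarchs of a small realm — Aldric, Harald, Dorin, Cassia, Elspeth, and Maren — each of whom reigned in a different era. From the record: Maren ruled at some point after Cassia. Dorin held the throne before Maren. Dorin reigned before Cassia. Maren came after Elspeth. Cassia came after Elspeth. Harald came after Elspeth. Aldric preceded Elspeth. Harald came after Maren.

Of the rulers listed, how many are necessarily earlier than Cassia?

3

Directly stated before Cassia: Dorin and Elspeth.
Aldric reaches Cassia via Aldric → Elspeth → Cassia.
No chain forces Maren (or any of the others) ahead of Cassia.
That's Aldric, Dorin, and Elspeth — 3 in all.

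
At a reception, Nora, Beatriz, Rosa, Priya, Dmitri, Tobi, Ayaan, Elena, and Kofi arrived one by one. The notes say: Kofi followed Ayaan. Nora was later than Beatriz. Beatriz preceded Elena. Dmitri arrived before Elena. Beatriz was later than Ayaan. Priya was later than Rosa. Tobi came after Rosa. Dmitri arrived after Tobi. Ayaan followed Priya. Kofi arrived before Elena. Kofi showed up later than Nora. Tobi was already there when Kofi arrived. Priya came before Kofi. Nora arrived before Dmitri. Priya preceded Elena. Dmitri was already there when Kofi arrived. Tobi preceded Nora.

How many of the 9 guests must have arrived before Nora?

5

Directly stated before Nora: Beatriz and Tobi.
Ayaan reaches Nora via Ayaan → Beatriz → Nora.
Priya reaches Nora via Priya → Ayaan → Beatriz → Nora.
Rosa reaches Nora via Rosa → Tobi → Nora.
That's Ayaan, Beatriz, Priya, Rosa, and Tobi — 5 in all.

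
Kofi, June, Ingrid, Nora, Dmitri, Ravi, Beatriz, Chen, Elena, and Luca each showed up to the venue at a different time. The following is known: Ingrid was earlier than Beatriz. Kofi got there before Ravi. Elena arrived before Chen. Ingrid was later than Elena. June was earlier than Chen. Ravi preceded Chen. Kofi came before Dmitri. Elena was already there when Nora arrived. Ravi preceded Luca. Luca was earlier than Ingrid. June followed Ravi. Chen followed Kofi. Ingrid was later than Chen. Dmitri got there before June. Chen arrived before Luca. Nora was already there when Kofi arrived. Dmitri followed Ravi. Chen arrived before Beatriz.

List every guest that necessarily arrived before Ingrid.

Directly stated before Ingrid: Chen, Elena, and Luca.
Dmitri reaches Ingrid via Dmitri → June → Chen → Ingrid.
June reaches Ingrid via June → Chen → Ingrid.
Kofi reaches Ingrid via Kofi → Chen → Ingrid.
Likewise Nora and Ravi each reach Ingrid by chaining the stated constraints.
No chain forces Beatriz ahead of Ingrid.

Chen, Dmitri, Elena, June, Kofi, Luca, Nora, Ravi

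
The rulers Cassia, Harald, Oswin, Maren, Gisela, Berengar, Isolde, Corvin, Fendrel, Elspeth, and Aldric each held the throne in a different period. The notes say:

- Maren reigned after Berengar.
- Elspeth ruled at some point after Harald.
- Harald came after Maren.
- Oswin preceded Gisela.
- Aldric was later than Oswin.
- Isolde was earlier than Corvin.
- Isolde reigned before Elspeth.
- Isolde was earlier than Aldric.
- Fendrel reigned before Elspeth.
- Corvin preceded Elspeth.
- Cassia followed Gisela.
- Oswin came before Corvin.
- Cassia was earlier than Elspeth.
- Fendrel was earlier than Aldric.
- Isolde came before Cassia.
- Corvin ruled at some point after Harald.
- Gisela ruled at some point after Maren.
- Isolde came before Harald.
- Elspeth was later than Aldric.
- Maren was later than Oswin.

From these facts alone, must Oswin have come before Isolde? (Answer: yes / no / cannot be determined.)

No chain of stated constraints runs from Oswin to Isolde, and none runs from Isolde to Oswin either.
So the relative order of Oswin and Isolde is not fixed by the given facts.

cannot be determined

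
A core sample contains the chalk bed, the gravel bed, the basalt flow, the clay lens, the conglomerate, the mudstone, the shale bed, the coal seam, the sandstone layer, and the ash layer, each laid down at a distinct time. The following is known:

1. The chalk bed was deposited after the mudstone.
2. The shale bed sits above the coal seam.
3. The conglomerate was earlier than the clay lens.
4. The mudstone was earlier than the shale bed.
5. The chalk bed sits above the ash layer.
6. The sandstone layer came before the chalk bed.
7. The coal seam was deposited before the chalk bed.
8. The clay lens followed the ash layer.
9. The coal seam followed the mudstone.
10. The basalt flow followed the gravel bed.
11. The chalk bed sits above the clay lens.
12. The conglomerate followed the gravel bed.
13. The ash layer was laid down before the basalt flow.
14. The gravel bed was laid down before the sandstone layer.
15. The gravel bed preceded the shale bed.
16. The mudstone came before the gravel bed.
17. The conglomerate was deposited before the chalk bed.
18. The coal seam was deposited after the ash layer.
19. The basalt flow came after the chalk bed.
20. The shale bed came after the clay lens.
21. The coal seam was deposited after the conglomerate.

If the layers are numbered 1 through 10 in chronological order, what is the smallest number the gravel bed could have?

2

The mudstone must come before the gravel bed — 1 forced predecessor.
Nothing else is forced ahead of the gravel bed, so its earliest slot is position 1 + 1 = 2.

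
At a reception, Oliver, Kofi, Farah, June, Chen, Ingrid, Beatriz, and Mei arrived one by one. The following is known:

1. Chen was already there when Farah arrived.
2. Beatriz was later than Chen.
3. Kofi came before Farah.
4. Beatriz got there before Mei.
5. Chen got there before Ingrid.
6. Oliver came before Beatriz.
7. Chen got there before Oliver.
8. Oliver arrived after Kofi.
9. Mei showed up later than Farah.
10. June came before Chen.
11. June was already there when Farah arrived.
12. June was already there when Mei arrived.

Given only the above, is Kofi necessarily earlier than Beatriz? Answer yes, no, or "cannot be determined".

Chain the constraints: Kofi → Oliver → Beatriz. Each link is directly stated, so Kofi comes before Beatriz.

yes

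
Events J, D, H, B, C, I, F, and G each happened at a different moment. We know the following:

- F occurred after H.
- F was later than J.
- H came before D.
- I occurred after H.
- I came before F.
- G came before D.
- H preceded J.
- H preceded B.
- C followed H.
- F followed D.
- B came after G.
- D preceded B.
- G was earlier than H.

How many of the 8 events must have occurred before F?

5

Directly stated before F: D, H, I, and J.
G reaches F via G → H → F.
No chain forces C (or any of the others) ahead of F.
That's D, G, H, I, and J — 5 in all.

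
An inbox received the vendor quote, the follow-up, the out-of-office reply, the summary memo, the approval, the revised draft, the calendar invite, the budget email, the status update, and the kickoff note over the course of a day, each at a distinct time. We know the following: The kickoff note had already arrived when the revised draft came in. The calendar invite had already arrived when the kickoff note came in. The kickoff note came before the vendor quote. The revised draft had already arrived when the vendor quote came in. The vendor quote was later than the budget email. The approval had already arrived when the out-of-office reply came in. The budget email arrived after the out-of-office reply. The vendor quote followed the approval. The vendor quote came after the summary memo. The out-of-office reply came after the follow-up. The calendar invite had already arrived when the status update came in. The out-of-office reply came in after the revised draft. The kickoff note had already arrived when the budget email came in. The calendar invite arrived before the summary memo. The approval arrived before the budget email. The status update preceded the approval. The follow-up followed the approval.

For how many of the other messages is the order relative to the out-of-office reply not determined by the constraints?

1

Forced before the out-of-office reply: the approval, the calendar invite, the follow-up, the kickoff note, the revised draft, and the status update; forced after the out-of-office reply: the budget email and the vendor quote.
That leaves the summary memo with no forced order relative to the out-of-office reply — 1.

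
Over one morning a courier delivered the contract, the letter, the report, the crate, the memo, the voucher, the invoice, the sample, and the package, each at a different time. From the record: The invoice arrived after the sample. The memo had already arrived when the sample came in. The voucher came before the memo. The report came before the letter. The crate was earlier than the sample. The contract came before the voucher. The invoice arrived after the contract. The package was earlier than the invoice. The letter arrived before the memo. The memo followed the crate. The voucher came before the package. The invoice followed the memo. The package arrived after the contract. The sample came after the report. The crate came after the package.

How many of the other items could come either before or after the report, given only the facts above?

4

Forced after the report: the invoice, the letter, the memo, and the sample.
That leaves the contract, the crate, the package, and the voucher with no forced order relative to the report — 4.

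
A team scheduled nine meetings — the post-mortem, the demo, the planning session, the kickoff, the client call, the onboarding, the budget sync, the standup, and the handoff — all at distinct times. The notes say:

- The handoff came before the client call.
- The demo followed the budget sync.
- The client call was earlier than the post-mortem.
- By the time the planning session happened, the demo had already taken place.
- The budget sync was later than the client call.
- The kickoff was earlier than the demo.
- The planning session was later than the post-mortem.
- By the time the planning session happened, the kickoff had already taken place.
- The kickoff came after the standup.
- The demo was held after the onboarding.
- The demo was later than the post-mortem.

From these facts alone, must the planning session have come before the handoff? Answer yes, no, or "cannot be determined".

no

Tracing the constraints gives the handoff → the client call → the post-mortem → the planning session, so the handoff must come before the planning session.
That means the planning session cannot be before the handoff.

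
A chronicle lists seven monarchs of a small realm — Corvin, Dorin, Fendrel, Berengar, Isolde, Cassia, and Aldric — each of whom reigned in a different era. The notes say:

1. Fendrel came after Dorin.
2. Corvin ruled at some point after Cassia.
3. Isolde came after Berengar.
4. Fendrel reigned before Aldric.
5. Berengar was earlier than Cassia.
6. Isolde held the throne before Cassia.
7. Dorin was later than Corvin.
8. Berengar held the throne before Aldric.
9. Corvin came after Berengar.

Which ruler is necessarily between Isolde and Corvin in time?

Tracing the constraints gives Isolde → Cassia → Corvin, so Cassia sits after Isolde and before Corvin.
No other ruler is forced both after Isolde and before Corvin.

Cassia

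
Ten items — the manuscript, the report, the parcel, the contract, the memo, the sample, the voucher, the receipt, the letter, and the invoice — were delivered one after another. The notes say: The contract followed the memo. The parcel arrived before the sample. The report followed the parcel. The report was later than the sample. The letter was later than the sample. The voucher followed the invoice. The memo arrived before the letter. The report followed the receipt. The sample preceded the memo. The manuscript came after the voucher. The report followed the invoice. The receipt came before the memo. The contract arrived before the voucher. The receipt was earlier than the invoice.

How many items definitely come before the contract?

Directly stated before the contract: the memo.
The parcel reaches the contract via the parcel → the sample → the memo → the contract.
The receipt reaches the contract via the receipt → the memo → the contract.
The sample reaches the contract via the sample → the memo → the contract.
No chain forces the letter (or any of the others) ahead of the contract.
That's the memo, the parcel, the receipt, and the sample — 4 in all.

4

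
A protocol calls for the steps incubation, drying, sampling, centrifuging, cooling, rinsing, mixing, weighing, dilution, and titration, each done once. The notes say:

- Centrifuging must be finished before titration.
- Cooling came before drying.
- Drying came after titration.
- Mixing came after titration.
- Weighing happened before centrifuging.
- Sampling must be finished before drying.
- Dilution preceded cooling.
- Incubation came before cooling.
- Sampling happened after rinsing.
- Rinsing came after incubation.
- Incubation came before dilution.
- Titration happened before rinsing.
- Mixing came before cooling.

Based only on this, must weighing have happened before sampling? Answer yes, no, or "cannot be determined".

yes

Chain the constraints: weighing → centrifuging → titration → rinsing → sampling. Each link is directly stated, so weighing comes before sampling.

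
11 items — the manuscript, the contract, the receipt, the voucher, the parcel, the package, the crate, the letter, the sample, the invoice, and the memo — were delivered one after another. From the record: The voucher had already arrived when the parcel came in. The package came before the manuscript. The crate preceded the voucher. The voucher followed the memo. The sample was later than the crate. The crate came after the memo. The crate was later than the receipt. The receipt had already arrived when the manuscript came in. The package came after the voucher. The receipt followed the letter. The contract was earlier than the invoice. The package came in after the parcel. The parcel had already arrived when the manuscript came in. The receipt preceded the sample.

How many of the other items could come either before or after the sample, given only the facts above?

6

Forced before the sample: the crate, the letter, the memo, and the receipt.
That leaves the contract, the invoice, the manuscript, the package, the parcel, and the voucher with no forced order relative to the sample — 6.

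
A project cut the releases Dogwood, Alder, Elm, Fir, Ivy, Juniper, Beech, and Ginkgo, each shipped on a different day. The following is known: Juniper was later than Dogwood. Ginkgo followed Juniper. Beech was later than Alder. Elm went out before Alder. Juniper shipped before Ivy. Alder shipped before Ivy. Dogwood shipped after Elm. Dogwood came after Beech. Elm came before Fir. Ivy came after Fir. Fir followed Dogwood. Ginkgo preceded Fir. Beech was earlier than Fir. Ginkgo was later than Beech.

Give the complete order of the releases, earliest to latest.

The constraints fix every adjacent pair, so only one ordering works:
Elm → Alder → Beech → Dogwood → Juniper → Ginkgo → Fir → Ivy.

Elm, Alder, Beech, Dogwood, Juniper, Ginkgo, Fir, Ivy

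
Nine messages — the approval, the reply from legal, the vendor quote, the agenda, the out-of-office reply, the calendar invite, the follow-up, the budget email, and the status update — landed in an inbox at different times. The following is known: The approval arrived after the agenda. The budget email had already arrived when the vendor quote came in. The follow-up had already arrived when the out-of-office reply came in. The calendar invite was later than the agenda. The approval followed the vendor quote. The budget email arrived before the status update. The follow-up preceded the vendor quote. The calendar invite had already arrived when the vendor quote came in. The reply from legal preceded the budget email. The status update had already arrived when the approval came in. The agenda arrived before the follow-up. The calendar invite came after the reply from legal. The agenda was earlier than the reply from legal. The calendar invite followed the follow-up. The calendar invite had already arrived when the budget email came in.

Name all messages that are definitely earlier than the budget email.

Directly stated before the budget email: the calendar invite and the reply from legal.
The agenda reaches the budget email via the agenda → the reply from legal → the budget email.
The follow-up reaches the budget email via the follow-up → the calendar invite → the budget email.
No chain forces the status update (or any of the others) ahead of the budget email.

the agenda, the calendar invite, the follow-up, the reply from legal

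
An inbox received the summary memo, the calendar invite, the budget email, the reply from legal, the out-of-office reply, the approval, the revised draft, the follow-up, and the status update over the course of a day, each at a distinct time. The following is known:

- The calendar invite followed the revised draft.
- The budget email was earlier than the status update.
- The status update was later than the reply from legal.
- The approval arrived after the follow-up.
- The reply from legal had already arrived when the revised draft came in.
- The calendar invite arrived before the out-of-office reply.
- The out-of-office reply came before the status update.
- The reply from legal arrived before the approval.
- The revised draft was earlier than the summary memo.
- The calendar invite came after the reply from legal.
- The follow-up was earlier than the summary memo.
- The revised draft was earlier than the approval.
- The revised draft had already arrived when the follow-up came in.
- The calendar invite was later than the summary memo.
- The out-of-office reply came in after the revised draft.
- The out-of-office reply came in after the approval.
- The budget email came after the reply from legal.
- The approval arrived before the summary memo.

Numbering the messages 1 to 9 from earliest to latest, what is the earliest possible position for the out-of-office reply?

7

The approval, the calendar invite, the follow-up, the reply from legal, the revised draft, and the summary memo must all come before the out-of-office reply — 6 forced predecessors.
Nothing else is forced ahead of the out-of-office reply, so its earliest slot is position 6 + 1 = 7.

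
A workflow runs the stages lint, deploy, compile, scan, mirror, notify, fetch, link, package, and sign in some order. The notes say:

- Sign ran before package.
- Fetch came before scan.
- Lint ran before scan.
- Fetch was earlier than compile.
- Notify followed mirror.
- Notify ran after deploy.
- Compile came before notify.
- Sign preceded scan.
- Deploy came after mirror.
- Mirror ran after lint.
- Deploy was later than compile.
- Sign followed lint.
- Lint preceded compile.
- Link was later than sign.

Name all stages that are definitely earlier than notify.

compile, deploy, fetch, lint, mirror

Directly stated before notify: compile, deploy, and mirror.
Fetch reaches notify via fetch → compile → notify.
Lint reaches notify via lint → mirror → notify.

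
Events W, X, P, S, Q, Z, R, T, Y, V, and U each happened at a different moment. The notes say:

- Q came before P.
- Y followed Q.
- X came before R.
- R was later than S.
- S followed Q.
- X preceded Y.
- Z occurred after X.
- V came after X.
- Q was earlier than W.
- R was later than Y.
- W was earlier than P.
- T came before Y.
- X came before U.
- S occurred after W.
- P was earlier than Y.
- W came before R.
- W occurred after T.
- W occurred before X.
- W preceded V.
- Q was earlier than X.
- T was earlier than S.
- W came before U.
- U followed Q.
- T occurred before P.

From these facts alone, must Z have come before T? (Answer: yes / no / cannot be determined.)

no

Tracing the constraints gives T → W → X → Z, so T must come before Z.
That means Z cannot be before T.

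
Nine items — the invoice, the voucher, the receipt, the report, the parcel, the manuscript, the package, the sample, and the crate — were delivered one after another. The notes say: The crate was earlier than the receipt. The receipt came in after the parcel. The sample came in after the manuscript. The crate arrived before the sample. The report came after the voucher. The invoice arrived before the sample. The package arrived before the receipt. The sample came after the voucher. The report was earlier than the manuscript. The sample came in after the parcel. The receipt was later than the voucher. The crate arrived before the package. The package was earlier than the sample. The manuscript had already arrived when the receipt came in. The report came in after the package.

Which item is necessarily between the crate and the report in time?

Tracing the constraints gives the crate → the package → the report, so the package sits after the crate and before the report.
No other item is forced both after the crate and before the report.

the package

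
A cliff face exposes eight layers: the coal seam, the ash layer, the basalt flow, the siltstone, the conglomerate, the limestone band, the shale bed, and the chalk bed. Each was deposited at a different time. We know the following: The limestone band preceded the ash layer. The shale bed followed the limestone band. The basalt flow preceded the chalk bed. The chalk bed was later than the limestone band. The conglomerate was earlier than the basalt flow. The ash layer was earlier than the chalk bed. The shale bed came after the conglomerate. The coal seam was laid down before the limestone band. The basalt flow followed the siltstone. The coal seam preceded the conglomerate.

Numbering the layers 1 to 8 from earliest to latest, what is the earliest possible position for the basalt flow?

4

The coal seam, the conglomerate, and the siltstone must all come before the basalt flow — 3 forced predecessors.
Nothing else is forced ahead of the basalt flow, so its earliest slot is position 3 + 1 = 4.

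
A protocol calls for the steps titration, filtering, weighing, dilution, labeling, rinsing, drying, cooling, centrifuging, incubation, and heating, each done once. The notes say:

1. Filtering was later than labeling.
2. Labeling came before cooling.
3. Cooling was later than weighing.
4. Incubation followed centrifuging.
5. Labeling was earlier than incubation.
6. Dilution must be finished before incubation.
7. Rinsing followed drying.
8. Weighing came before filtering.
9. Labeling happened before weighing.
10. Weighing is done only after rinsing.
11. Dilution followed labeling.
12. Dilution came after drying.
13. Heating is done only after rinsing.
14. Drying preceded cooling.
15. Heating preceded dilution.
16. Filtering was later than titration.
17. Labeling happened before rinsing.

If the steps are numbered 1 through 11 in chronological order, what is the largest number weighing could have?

9

Weighing must come before cooling and filtering — 2 steps forced after it.
Everything else can be placed before weighing in some valid order, so weighing can sit as late as position 11 − 2 = 9.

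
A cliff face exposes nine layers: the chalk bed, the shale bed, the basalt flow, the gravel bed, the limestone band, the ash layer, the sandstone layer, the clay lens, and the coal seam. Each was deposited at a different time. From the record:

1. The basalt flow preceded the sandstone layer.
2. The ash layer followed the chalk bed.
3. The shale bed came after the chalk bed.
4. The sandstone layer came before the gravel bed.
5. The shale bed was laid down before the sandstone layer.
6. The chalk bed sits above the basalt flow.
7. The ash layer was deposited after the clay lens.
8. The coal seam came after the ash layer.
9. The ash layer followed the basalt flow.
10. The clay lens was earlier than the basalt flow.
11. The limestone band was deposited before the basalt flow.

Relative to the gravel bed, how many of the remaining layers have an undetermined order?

Forced before the gravel bed: the basalt flow, the chalk bed, the clay lens, the limestone band, the sandstone layer, and the shale bed.
That leaves the ash layer and the coal seam with no forced order relative to the gravel bed — 2.

2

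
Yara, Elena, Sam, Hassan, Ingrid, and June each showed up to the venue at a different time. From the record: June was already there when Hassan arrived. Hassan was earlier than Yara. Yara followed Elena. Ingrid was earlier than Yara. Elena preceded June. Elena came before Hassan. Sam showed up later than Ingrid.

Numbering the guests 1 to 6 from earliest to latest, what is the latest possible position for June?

4

June must come before Hassan and Yara — 2 guests forced after them.
Everything else can be placed before June in some valid order, so June can sit as late as position 6 − 2 = 4.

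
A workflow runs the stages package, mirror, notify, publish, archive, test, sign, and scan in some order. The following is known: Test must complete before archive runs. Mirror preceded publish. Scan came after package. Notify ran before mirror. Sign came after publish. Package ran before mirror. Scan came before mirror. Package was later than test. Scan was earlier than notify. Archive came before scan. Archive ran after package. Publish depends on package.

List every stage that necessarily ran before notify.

archive, package, scan, test

Directly stated before notify: scan.
Archive reaches notify via archive → scan → notify.
Package reaches notify via package → scan → notify.
Test reaches notify via test → archive → scan → notify.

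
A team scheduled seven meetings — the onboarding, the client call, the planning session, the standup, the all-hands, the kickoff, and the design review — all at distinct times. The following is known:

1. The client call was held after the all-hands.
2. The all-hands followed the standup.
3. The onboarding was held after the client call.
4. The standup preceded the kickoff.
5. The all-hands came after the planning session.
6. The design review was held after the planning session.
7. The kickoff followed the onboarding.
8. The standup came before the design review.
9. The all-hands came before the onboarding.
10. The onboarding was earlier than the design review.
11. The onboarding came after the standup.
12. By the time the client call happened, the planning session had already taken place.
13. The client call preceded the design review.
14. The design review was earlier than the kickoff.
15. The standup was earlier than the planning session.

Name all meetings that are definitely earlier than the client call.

Directly stated before the client call: the all-hands and the planning session.
The standup reaches the client call via the standup → the all-hands → the client call.
No chain forces the design review (or any of the others) ahead of the client call.

the all-hands, the planning session, the standup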